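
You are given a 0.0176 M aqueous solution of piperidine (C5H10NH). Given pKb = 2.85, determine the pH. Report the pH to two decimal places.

C5H10NH + H2O ⇌ C5H10NH2+ + OH-
Kb = 10^(−2.85) = 1.41 × 10^-3
Let x = [OH-] at equilibrium. Kb = x²/(0.0176 − x).
x is not negligible relative to C₀; solve x² + 0.00141·x − 2.48e-05 = 0.
x = [−0.00141 + √(0.00141² + 9.93e-05)]/2 = 4.33 × 10^-3 M
pOH = 2.36, so pH = 14.00 − pOH = 11.64

pH = 11.64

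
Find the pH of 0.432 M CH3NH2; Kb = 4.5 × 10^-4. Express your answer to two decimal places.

CH3NH2 + H2O ⇌ CH3NH3+ + OH-
Kb = [OH-]²/(0.432 − [OH-]) = 4.5 × 10^-4
Assume [OH-] ≪ 0.432: [OH-] ≈ √(4.5 × 10^-4 × 0.432) = 1.39 × 10^-2 M
Check: 3.2% ionized — well under 5%, approximation valid.
pOH = −log(1.39 × 10^-2) = 1.86; pH = 14.00 − 1.86 = 12.14

pH = 12.14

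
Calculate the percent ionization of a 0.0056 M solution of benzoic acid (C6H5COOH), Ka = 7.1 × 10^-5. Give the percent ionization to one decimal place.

C6H5COOH ⇌ C6H5COO- + H+; let x = [H+] at equilibrium.
Solve x² + 7.1e-05x − 3.98e-07 = 0 → x = 5.96 × 10^-4 M
Fraction ionized = 5.96 × 10^-4 / 0.0056 = 0.1064 → 10.6%

10.6%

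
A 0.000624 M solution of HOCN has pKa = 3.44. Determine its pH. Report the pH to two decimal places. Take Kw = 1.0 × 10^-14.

HOCN ⇌ OCN- + H+
Ka = 10^(−3.44) = 3.63 × 10^-4
From the ICE table, Ka = x²/(0.000624 − x) = 3.63 × 10^-4.
x is not negligible relative to C₀; solve x² + 0.000363·x − 2.27e-07 = 0.
x = (−Ka + √(Ka² + 4·Ka·C₀))/2 = 3.28 × 10^-4 M
pH = −log[H+] = −log(3.28 × 10^-4) = 3.48

pH = 3.48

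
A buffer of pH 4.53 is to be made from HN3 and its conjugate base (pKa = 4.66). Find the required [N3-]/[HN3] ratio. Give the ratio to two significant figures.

ratio = 0.74

pH = pKa + log(r) ⇒ log(r) = 4.53 − 4.66 = -0.13
r = [N3-]/[HN3] = 10^(-0.13) = 0.741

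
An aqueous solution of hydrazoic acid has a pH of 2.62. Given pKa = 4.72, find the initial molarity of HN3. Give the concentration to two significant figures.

C₀ = 3.0 × 10^-1 M

[H+] = 10^(-2.62) = 2.40 × 10^-3 M = x
Ka = 10^(−4.72) = 1.91 × 10^-5
Ka = x²/(C₀ − x) ⇒ C₀ = x + x²/Ka
C₀ = 2.40 × 10^-3 + (2.40 × 10^-3)²/(1.91 × 10^-5) = 3.04 × 10^-1 M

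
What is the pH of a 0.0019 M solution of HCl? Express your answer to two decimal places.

pH = 2.72

HCl is a strong acid and dissociates completely, so [H+] = 0.0019 M.
pH = -log(0.0019) = 2.72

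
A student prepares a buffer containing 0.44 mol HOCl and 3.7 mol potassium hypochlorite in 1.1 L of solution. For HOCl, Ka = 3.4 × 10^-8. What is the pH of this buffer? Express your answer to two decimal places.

pH = 8.39

pKa = −log(3.4 × 10^-8) = 7.469
Using pH = pKa + log([base]/[acid]) with [base]/[acid] = 3.7/0.44:
pH = 7.469 + (+0.925) = 8.39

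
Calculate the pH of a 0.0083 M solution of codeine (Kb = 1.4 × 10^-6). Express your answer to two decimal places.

C18H21NO3 + H2O ⇌ C18H22NO3+ + OH-
Kb = x²/(0.0083 − x) = 1.4 × 10^-6
Assume x ≪ 0.0083: x ≈ √(1.4 × 10^-6 × 0.0083) = 1.08 × 10^-4 M
pOH = −log(1.08 × 10^-4) = 3.97; pH = 14.00 − 3.97 = 10.03

pH = 10.03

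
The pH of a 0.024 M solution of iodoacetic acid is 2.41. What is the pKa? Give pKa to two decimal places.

[H+] = 10^(-2.41) = 3.89 × 10^-3 M
At equilibrium [HA] = 0.024 − 3.89 × 10^-3 = 2.01 × 10^-2 M
Ka = [H+][A-]/[HA] = (3.89 × 10^-3)² / 2.01 × 10^-2 = 7.53 × 10^-4
pKa = -log(7.53 × 10^-4) = 3.12

pKa = 3.12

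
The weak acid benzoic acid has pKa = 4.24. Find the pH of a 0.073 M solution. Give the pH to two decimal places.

pH = 2.69

C6H5COOH ⇌ C6H5COO- + H+
Ka = 10^(−4.24) = 5.75 × 10^-5
Ka = x²/(0.073 − x) = 5.75 × 10^-5
Since Ka ≪ C₀, x ≈ √(Ka·C₀) = 2.05 × 10^-3 M.
Check: 2.8% ionized — well under 5%, approximation valid.
pH = −log(2.05 × 10^-3) = 2.69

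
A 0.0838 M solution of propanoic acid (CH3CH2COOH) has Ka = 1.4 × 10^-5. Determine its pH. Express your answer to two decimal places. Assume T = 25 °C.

CH3CH2COOH ⇌ CH3CH2COO- + H+
Let x = [H+] at equilibrium. Ka = x²/(0.0838 − x).
Neglecting x in the denominator: x = √(1.4 × 10^-5 × 0.0838) = 1.08 × 10^-3 M
pH = −log[H+] = −log(1.08 × 10^-3) = 2.97

pH = 2.97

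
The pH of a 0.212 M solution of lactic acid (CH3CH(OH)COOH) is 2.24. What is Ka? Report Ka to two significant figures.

[H+] = 10^(-2.24) = 5.75 × 10^-3 M
At equilibrium [HA] = 0.212 − 5.75 × 10^-3 = 2.06 × 10^-1 M
Ka = [H+][A-]/[HA] = (5.75 × 10^-3)² / 2.06 × 10^-1 = 1.6 × 10^-4

Ka = 1.6 × 10^-4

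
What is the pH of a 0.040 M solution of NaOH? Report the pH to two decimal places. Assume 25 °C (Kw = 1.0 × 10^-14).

NaOH is a strong base; [OH-] = 0.04 M.
pOH = -log(0.04) = 1.40
pH = 14.00 - 1.40 = 12.60

pH = 12.60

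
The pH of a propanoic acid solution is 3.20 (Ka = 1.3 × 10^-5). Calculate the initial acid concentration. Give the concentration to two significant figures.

C₀ = 3.1 × 10^-2 M

[H+] = 10^(-3.20) = 6.31 × 10^-4 M = x
Ka = x²/(C₀ − x) ⇒ C₀ = x + x²/Ka
C₀ = 6.31 × 10^-4 + (6.31 × 10^-4)²/(1.3 × 10^-5) = 3.13 × 10^-2 M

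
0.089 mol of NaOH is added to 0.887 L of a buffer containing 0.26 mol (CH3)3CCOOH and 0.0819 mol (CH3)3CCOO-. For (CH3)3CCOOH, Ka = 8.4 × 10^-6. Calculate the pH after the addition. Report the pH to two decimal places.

OH- converts (CH3)3CCOOH to (CH3)3CCOO-: (CH3)3CCOOH → 0.171 mol, (CH3)3CCOO- → 0.171 mol.
pKa = −log(8.4 × 10^-6) = 5.076
Henderson–Hasselbalch with mole ratio 0.171/0.171: pH = 5.076 + (+0.000)

pH = 5.08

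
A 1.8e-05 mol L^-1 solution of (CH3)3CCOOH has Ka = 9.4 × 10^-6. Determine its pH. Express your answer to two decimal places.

(CH3)3CCOOH ⇌ (CH3)3CCOO- + H+
From the ICE table, Ka = x²/(1.8e-05 − x) = 9.4 × 10^-6.
x is not negligible relative to C₀; solve x² + 9.4e-06·x − 1.69e-10 = 0.
x = [−9.4e-06 + √(9.4e-06² + 6.77e-10)]/2 = 9.13 × 10^-6 M
pH = −log[H+] = −log(9.13 × 10^-6) = 5.04

pH = 5.04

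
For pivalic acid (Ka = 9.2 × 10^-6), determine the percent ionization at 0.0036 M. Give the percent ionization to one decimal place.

4.9%

(CH3)3CCOOH ⇌ (CH3)3CCOO- + H+; let x = [H+] at equilibrium.
Solve x² + 9.2e-06x − 3.31e-08 = 0 → x = 1.77 × 10^-4 M
% ionization = x/C₀ × 100% = 1.77 × 10^-4/0.0036 × 100% = 4.9%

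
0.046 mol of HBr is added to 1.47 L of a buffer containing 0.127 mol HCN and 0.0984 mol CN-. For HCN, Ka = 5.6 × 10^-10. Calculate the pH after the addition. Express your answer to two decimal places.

Added H+ converts CN- to HCN: HCN → 0.173 mol, CN- → 0.0524 mol.
pKa = −log(5.6 × 10^-10) = 9.252
pH = pKa + log([A⁻]/[HA]) = 9.252 + log(0.0524/0.173) = 9.252 -0.519

pH = 8.73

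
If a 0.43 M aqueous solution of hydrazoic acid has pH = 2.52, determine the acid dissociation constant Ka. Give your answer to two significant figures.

[H+] = 10^(-2.52) = 3.02 × 10^-3 M
At equilibrium [HA] = 0.43 − 3.02 × 10^-3 = 4.27 × 10^-1 M
Ka = [H+][A-]/[HA] = (3.02 × 10^-3)² / 4.27 × 10^-1 = 2.1 × 10^-5

Ka = 2.1 × 10^-5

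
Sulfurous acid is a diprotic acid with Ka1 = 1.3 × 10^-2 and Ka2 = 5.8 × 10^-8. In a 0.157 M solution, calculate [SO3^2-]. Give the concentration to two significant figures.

First ionization gives [H+] ≈ [HSO3-] = 3.91 × 10^-2 M.
Second step: Ka2 = [H+][SO3^2-]/[HSO3-] ≈ [SO3^2-] (since [H+] ≈ [HSO3-]).
So [SO3^2-] ≈ Ka2.

5.8 × 10^-8 M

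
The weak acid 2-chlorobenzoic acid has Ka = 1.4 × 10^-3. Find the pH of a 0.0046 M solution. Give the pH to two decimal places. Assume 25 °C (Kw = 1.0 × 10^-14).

pH = 2.71

ClC6H4COOH ⇌ ClC6H4COO- + H+
From the ICE table, Ka = [H+]²/(0.0046 − [H+]) = 1.4 × 10^-3.
The 5% rule fails; solving [H+]² + Ka·[H+] − Ka·C₀ = 0 exactly:
[H+] = [−0.0014 + √(0.0014² + 2.58e-05)]/2 = 1.93 × 10^-3 M
pH = −log[H+] = −log(1.93 × 10^-3) = 2.71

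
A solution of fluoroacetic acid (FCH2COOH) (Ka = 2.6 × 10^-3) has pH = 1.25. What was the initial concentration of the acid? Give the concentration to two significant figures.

[H+] = 10^(-1.25) = 5.62 × 10^-2 M = x
Ka = x²/(C₀ − x) ⇒ C₀ = x + x²/Ka
C₀ = 5.62 × 10^-2 + (5.62 × 10^-2)²/(2.6 × 10^-3) = 1.27 M

C₀ = 1.3 M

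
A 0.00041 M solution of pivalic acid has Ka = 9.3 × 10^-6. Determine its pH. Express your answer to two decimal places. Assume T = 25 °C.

(CH3)3CCOOH ⇌ (CH3)3CCOO- + H+
Let x = [H+] at equilibrium. Ka = x²/(0.00041 − x).
Here C₀/Ka ≈ 44.1, so the small-x approximation fails. Use the quadratic:
x = (−Ka + √(Ka² + 4·Ka·C₀))/2 = 5.73 × 10^-5 M
pH = −log(5.73 × 10^-5) = 4.24

pH = 4.24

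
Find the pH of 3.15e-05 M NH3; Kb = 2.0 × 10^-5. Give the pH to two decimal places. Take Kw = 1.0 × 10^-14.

pH = 9.23

NH3 + H2O ⇌ NH4+ + OH-
From the ICE table, Kb = [OH-]²/(3.15e-05 − [OH-]) = 2.0 × 10^-5.
The 5% rule fails; solving [OH-]² + Kb·[OH-] − Kb·C₀ = 0 exactly:
[OH-] = [−2e-05 + √(2e-05² + 2.52e-09)]/2 = 1.70 × 10^-5 M
pOH = 4.77, so pH = 14.00 − pOH = 9.23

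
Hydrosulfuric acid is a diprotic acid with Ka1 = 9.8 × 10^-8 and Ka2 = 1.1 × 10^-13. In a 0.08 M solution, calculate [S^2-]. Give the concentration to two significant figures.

First ionization gives [H+] ≈ [HS-] = 8.85 × 10^-5 M.
Second step: Ka2 = [H+][S^2-]/[HS-] ≈ [S^2-] (since [H+] ≈ [HS-]).
So [S^2-] ≈ Ka2.

1.1 × 10^-13 M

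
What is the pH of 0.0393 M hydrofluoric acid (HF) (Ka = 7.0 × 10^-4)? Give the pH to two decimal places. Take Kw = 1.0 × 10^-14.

pH = 2.31

HF ⇌ F- + H+
From the ICE table, Ka = [H+]²/(0.0393 − [H+]) = 7.0 × 10^-4.
The 5% rule fails; solving [H+]² + Ka·[H+] − Ka·C₀ = 0 exactly:
[H+] = [−0.0007 + √(0.0007² + 0.00011)]/2 = 4.91 × 10^-3 M
pH = −log(4.91 × 10^-3) = 2.31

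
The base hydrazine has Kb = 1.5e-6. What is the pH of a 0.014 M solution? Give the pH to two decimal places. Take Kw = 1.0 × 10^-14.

N2H4 + H2O ⇌ N2H5+ + OH-
Kb = [OH-]²/(0.014 − [OH-]) = 1.5 × 10^-6
Since Kb ≪ C₀, [OH-] ≈ √(Kb·C₀) = 1.45 × 10^-4 M.
([OH-]/C₀ = 1% < 5%, so the approximation holds.)
pOH = 3.84, so pH = 14.00 − pOH = 10.16

pH = 10.16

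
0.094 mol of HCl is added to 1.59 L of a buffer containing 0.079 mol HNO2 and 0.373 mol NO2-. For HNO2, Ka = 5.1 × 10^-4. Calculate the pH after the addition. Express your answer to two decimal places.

After neutralization: n(HNO2) = 0.173 mol, n(NO2-) = 0.279 mol.
pKa = −log(5.1 × 10^-4) = 3.292
pH = pKa + log([A⁻]/[HA]) = 3.292 + log(0.279/0.173) = 3.292 +0.208

pH = 3.50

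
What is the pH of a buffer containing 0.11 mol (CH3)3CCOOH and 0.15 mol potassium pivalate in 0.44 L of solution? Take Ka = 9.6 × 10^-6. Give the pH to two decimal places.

pH = 5.15

pKa = −log(9.6 × 10^-6) = 5.018
Henderson–Hasselbalch: pH = pKa + log([(CH3)3CCOO-]/[(CH3)3CCOOH]) = 5.018 + log(0.15/0.11)
pH = 5.018 + (+0.135) = 5.15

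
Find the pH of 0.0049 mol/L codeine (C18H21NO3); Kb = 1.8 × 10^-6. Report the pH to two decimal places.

C18H21NO3 + H2O ⇌ C18H22NO3+ + OH-
From the ICE table, Kb = x²/(0.0049 − x) = 1.8 × 10^-6.
Assume x ≪ 0.0049: x ≈ √(1.8 × 10^-6 × 0.0049) = 9.39 × 10^-5 M
pOH = −log(9.39 × 10^-5) = 4.03; pH = 14.00 − 4.03 = 9.97

pH = 9.97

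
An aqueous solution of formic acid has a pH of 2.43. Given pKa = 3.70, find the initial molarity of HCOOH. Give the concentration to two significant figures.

[H+] = 10^(-2.43) = 3.72 × 10^-3 M = x
Ka = 10^(−3.70) = 2.00 × 10^-4
Ka = x²/(C₀ − x) ⇒ C₀ = x + x²/Ka
C₀ = 3.72 × 10^-3 + (3.72 × 10^-3)²/(2.00 × 10^-4) = 7.29 × 10^-2 M

C₀ = 7.3 × 10^-2 M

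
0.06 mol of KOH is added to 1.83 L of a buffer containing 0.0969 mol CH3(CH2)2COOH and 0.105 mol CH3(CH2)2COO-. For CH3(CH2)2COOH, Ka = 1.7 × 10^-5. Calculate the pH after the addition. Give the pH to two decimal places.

OH- converts CH3(CH2)2COOH to CH3(CH2)2COO-: CH3(CH2)2COOH → 0.0369 mol, CH3(CH2)2COO- → 0.165 mol.
pKa = −log(1.7 × 10^-5) = 4.770
Henderson–Hasselbalch with mole ratio 0.165/0.0369: pH = 4.770 + (+0.650)

pH = 5.42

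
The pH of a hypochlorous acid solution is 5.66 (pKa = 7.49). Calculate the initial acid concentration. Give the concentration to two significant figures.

C₀ = 1.5 × 10^-4 M

[H+] = 10^(-5.66) = 2.19 × 10^-6 M = x
Ka = 10^(−7.49) = 3.24 × 10^-8
Ka = x²/(C₀ − x) ⇒ C₀ = x + x²/Ka
C₀ = 2.19 × 10^-6 + (2.19 × 10^-6)²/(3.24 × 10^-8) = 1.50 × 10^-4 M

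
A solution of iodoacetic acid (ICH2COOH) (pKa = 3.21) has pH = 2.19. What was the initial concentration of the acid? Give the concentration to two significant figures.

C₀ = 7.4 × 10^-2 M

[H+] = 10^(-2.19) = 6.46 × 10^-3 M = x
Ka = 10^(−3.21) = 6.17 × 10^-4
Ka = x²/(C₀ − x) ⇒ C₀ = x + x²/Ka
C₀ = 6.46 × 10^-3 + (6.46 × 10^-3)²/(6.17 × 10^-4) = 7.41 × 10^-2 M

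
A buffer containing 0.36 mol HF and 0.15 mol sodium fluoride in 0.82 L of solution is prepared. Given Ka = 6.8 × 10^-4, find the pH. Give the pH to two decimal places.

pH = 2.79

pKa = −log(6.8 × 10^-4) = 3.167
Henderson–Hasselbalch: pH = pKa + log([F-]/[HF]) = 3.167 + log(0.15/0.36)
pH = 3.167 + (-0.380) = 2.79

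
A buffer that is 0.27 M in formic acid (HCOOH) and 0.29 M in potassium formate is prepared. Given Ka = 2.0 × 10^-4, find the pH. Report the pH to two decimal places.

pH = 3.73

pKa = −log(2.0 × 10^-4) = 3.699
pH = pKa + log([A⁻]/[HA]) = 3.699 + log(0.29/0.27)
pH = 3.699 + (+0.031) = 3.73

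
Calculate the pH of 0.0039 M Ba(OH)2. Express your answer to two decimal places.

pH = 11.89

Ba(OH)2 is a strong base (each formula unit releases 2 OH-); [OH-] = 0.0078 M.
pOH = -log(0.0078) = 2.11
pH = 14.00 - 2.11 = 11.89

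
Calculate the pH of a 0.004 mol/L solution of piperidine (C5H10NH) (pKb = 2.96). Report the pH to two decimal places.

pH = 11.21

C5H10NH + H2O ⇌ C5H10NH2+ + OH-
Kb = 10^(−2.96) = 1.10 × 10^-3
From the ICE table, Kb = [OH-]²/(0.004 − [OH-]) = 1.10 × 10^-3.
[OH-] is not negligible relative to C₀; solve [OH-]² + 0.0011·[OH-] − 4.4e-06 = 0.
[OH-] = (−Kb + √(Kb² + 4·Kb·C₀))/2 = 1.62 × 10^-3 M
pOH = −log(1.62 × 10^-3) = 2.79; pH = 14.00 − 2.79 = 11.21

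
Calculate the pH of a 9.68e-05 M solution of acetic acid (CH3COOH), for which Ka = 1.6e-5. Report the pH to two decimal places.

pH = 4.49

CH3COOH ⇌ CH3COO- + H+
Ka = [H+]²/(9.68e-05 − [H+]) = 1.6 × 10^-5
[H+] is not negligible relative to C₀; solve [H+]² + 1.6e-05·[H+] − 1.55e-09 = 0.
[H+] = [−1.6e-05 + √(1.6e-05² + 6.2e-09)]/2 = 3.22 × 10^-5 M
pH = −log[H+] = −log(3.22 × 10^-5) = 4.49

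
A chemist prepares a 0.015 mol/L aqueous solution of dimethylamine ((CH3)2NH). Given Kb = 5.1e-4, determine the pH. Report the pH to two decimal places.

(CH3)2NH + H2O ⇌ (CH3)2NH2+ + OH-
From the ICE table, Kb = [OH-]²/(0.015 − [OH-]) = 5.1 × 10^-4.
[OH-] is not negligible relative to C₀; solve [OH-]² + 0.00051·[OH-] − 7.65e-06 = 0.
[OH-] = (−Kb + √(Kb² + 4·Kb·C₀))/2 = 2.52 × 10^-3 M
pOH = −log(2.52 × 10^-3) = 2.60; pH = 14.00 − 2.60 = 11.40

pH = 11.40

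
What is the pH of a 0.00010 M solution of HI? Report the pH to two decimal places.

HI is a strong acid and dissociates completely, so [H+] = 0.00010 M.
pH = -log(0.0001) = 4.00

pH = 4.00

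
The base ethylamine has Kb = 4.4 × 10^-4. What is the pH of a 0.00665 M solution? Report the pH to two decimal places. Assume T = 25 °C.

pH = 11.18

C2H5NH2 + H2O ⇌ C2H5NH3+ + OH-
Kb = [OH-]²/(0.00665 − [OH-]) = 4.4 × 10^-4
[OH-] is not negligible relative to C₀; solve [OH-]² + 0.00044·[OH-] − 2.93e-06 = 0.
[OH-] = [−0.00044 + √(0.00044² + 1.17e-05)]/2 = 1.50 × 10^-3 M
pOH = 2.82, so pH = 14.00 − pOH = 11.18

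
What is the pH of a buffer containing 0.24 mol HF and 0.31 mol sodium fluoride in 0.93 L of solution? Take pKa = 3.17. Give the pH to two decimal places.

Using pH = pKa + log([base]/[acid]) with [base]/[acid] = 0.31/0.24:
pH = 3.17 + (+0.111) = 3.28

pH = 3.28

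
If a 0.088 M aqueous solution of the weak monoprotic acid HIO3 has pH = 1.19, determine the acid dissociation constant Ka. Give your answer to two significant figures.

[H+] = 10^(-1.19) = 6.46 × 10^-2 M
At equilibrium [HA] = 0.088 − 6.46 × 10^-2 = 2.34 × 10^-2 M
Ka = [H+][A-]/[HA] = (6.46 × 10^-2)² / 2.34 × 10^-2 = 1.8 × 10^-1

Ka = 1.8 × 10^-1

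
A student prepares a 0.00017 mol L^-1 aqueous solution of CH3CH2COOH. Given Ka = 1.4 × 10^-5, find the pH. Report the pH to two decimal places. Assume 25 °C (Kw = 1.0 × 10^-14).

pH = 4.37

CH3CH2COOH ⇌ CH3CH2COO- + H+
Let x = [H+] at equilibrium. Ka = x²/(0.00017 − x).
The 5% rule fails; solving x² + Ka·x − Ka·C₀ = 0 exactly:
x = (−Ka + √(Ka² + 4·Ka·C₀))/2 = 4.23 × 10^-5 M
pH = −log(4.23 × 10^-5) = 4.37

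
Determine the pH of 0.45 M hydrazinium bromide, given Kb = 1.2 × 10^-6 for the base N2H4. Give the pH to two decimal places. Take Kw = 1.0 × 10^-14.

N2H5+ is the conjugate acid of the weak base N2H4.
Ka = Kw/Kb = 1.0×10^-14 / 1.2 × 10^-6 = 8.33 × 10^-9
From the ICE table, Ka = x²/(0.45 − x) = 8.33 × 10^-9.
Since Ka ≪ C₀, x ≈ √(Ka·C₀) = 6.12 × 10^-5 M.
pH = −log[H+] = −log(6.12 × 10^-5) = 4.21

pH = 4.21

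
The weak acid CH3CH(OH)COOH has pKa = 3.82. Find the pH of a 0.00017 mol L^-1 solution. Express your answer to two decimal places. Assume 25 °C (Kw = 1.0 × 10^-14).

pH = 3.99

CH3CH(OH)COOH ⇌ CH3CH(OH)COO- + H+
Ka = 10^(−3.82) = 1.51 × 10^-4
Ka = [H+]²/(0.00017 − [H+]) = 1.51 × 10^-4
Here C₀/Ka ≈ 1.13, so the small-[H+] approximation fails. Use the quadratic:
[H+] = [−0.000151 + √(0.000151² + 1.03e-07)]/2 = 1.02 × 10^-4 M
pH = −log(1.02 × 10^-4) = 3.99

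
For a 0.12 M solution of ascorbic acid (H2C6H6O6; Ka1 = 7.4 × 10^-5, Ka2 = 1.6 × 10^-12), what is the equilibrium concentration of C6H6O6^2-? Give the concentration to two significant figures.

1.6 × 10^-12 M

First ionization gives [H+] ≈ [HC6H6O6-] = 2.98 × 10^-3 M.
Second step: Ka2 = [H+][C6H6O6^2-]/[HC6H6O6-] ≈ [C6H6O6^2-] (since [H+] ≈ [HC6H6O6-]).
So [C6H6O6^2-] ≈ Ka2.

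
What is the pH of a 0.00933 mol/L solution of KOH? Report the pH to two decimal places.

pH = 11.97

KOH is a strong base; [OH-] = 0.00933 M.
pOH = -log(0.00933) = 2.03
pH = 14.00 - 2.03 = 11.97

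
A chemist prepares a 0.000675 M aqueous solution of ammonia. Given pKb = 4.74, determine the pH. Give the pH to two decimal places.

pH = 10.01

NH3 + H2O ⇌ NH4+ + OH-
Kb = 10^(−4.74) = 1.82 × 10^-5
Kb = [OH-]²/(0.000675 − [OH-]) = 1.82 × 10^-5
Here C₀/Kb ≈ 37.1, so the small-[OH-] approximation fails. Use the quadratic:
[OH-] = (−Kb + √(Kb² + 4·Kb·C₀))/2 = 1.02 × 10^-4 M
pOH = −log(1.02 × 10^-4) = 3.99; pH = 14.00 − 3.99 = 10.01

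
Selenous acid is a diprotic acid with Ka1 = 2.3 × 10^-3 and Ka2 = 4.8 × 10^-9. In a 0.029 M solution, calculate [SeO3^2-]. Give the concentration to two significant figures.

4.8 × 10^-9 M

First ionization gives [H+] ≈ [HSeO3-] = 7.10 × 10^-3 M.
Second step: Ka2 = [H+][SeO3^2-]/[HSeO3-] ≈ [SeO3^2-] (since [H+] ≈ [HSeO3-]).
So [SeO3^2-] ≈ Ka2.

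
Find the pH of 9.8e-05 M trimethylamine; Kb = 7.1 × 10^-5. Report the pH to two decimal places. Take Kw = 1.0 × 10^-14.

pH = 9.74

(CH3)3N + H2O ⇌ (CH3)3NH+ + OH-
From the ICE table, Kb = [OH-]²/(9.8e-05 − [OH-]) = 7.1 × 10^-5.
The 5% rule fails; solving [OH-]² + Kb·[OH-] − Kb·C₀ = 0 exactly:
[OH-] = (−Kb + √(Kb² + 4·Kb·C₀))/2 = 5.52 × 10^-5 M
pOH = −log(5.52 × 10^-5) = 4.26; pH = 14.00 − 4.26 = 9.74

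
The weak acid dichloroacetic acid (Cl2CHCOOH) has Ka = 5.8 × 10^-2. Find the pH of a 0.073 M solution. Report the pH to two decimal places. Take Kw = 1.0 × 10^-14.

pH = 1.37

Cl2CHCOOH ⇌ Cl2CHCOO- + H+
Ka = [H+]²/(0.073 − [H+]) = 5.8 × 10^-2
The 5% rule fails; solving [H+]² + Ka·[H+] − Ka·C₀ = 0 exactly:
[H+] = (−Ka + √(Ka² + 4·Ka·C₀))/2 = 4.22 × 10^-2 M
pH = −log[H+] = −log(4.22 × 10^-2) = 1.37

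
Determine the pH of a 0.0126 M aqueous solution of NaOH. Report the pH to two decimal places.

NaOH is a strong base; [OH-] = 0.0126 M.
pOH = -log(0.0126) = 1.90
pH = 14.00 - 1.90 = 12.10

pH = 12.10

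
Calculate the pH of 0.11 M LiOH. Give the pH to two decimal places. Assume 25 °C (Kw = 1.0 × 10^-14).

LiOH is a strong base; [OH-] = 0.11 M.
pOH = -log(0.11) = 0.96
pH = 14.00 - 0.96 = 13.04

pH = 13.04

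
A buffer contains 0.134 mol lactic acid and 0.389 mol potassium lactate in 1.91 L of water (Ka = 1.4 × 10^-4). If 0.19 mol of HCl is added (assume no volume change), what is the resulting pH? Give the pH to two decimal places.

After neutralization: n(CH3CH(OH)COOH) = 0.324 mol, n(CH3CH(OH)COO-) = 0.199 mol.
pKa = −log(1.4 × 10^-4) = 3.854
Henderson–Hasselbalch with mole ratio 0.199/0.324: pH = 3.854 + (-0.212)

pH = 3.64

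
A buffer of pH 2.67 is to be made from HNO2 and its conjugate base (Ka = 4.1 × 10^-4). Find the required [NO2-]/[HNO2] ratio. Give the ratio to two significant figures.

pKa = -log(4.1 × 10^-4) = 3.387
pH = pKa + log(r) ⇒ log(r) = 2.67 − 3.387 = -0.717
r = [NO2-]/[HNO2] = 10^(-0.717) = 0.192

ratio = 0.19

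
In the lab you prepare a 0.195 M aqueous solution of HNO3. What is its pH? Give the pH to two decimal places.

HNO3 is a strong acid and dissociates completely, so [H+] = 0.195 M.
pH = -log(0.195) = 0.71

pH = 0.71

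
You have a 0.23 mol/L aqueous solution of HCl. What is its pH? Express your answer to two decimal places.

pH = 0.64

HCl is a strong acid and dissociates completely, so [H+] = 0.23 M.
pH = -log(0.23) = 0.64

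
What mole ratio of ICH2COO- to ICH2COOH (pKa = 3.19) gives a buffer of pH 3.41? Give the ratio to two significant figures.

ratio = 1.7

pH = pKa + log(r) ⇒ log(r) = 3.41 − 3.19 = +0.22
r = [ICH2COO-]/[ICH2COOH] = 10^(+0.22) = 1.66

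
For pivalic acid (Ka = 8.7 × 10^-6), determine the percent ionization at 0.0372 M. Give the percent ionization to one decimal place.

1.5%

(CH3)3CCOOH ⇌ (CH3)3CCOO- + H+; let x = [H+] at equilibrium.
x ≈ √(Ka·C₀) = √(8.7 × 10^-6 × 0.0372) = 5.69 × 10^-4 M
% ionization = x/C₀ × 100% = 5.69 × 10^-4/0.0372 × 100% = 1.5%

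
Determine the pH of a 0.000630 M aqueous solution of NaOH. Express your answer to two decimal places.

NaOH is a strong base; [OH-] = 0.00063 M.
pOH = -log(0.00063) = 3.20
pH = 14.00 - 3.20 = 10.80

pH = 10.80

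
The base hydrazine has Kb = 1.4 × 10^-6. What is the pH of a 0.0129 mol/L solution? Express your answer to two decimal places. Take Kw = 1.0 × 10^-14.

N2H4 + H2O ⇌ N2H5+ + OH-
Kb = [OH-]²/(0.0129 − [OH-]) = 1.4 × 10^-6
Neglecting [OH-] in the denominator: [OH-] = √(1.4 × 10^-6 × 0.0129) = 1.34 × 10^-4 M
([OH-]/C₀ = 1% < 5%, so the approximation holds.)
pOH = 3.87, so pH = 14.00 − pOH = 10.13

pH = 10.13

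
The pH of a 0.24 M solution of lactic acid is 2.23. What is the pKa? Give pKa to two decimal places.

pKa = 3.83

[H+] = 10^(-2.23) = 5.89 × 10^-3 M
At equilibrium [HA] = 0.24 − 5.89 × 10^-3 = 2.34 × 10^-1 M
Ka = [H+][A-]/[HA] = (5.89 × 10^-3)² / 2.34 × 10^-1 = 1.48 × 10^-4
pKa = -log(1.48 × 10^-4) = 3.83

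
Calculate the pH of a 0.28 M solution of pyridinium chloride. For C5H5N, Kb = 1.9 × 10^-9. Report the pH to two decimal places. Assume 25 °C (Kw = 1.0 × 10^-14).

C5H5NH+ is the conjugate acid of the weak base C5H5N.
Ka = Kw/Kb = 1.0×10^-14 / 1.9 × 10^-9 = 5.26 × 10^-6
Ka = [H+]²/(0.28 − [H+]) = 5.26 × 10^-6
Neglecting [H+] in the denominator: [H+] = √(5.26 × 10^-6 × 0.28) = 1.21 × 10^-3 M
pH = −log[H+] = −log(1.21 × 10^-3) = 2.92

pH = 2.92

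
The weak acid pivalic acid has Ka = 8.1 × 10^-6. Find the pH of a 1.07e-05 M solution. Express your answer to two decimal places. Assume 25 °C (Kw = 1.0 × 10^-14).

(CH3)3CCOOH ⇌ (CH3)3CCOO- + H+
From the ICE table, Ka = [H+]²/(1.07e-05 − [H+]) = 8.1 × 10^-6.
The 5% rule fails; solving [H+]² + Ka·[H+] − Ka·C₀ = 0 exactly:
[H+] = (−Ka + √(Ka² + 4·Ka·C₀))/2 = 6.10 × 10^-6 M
pH = −log(6.10 × 10^-6) = 5.21

pH = 5.21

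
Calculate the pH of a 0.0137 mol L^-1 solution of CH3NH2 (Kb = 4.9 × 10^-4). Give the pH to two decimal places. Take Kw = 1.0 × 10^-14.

pH = 11.37

CH3NH2 + H2O ⇌ CH3NH3+ + OH-
Kb = [OH-]²/(0.0137 − [OH-]) = 4.9 × 10^-4
[OH-] is not negligible relative to C₀; solve [OH-]² + 0.00049·[OH-] − 6.71e-06 = 0.
[OH-] = (−Kb + √(Kb² + 4·Kb·C₀))/2 = 2.36 × 10^-3 M
pOH = −log(2.36 × 10^-3) = 2.63; pH = 14.00 − 2.63 = 11.37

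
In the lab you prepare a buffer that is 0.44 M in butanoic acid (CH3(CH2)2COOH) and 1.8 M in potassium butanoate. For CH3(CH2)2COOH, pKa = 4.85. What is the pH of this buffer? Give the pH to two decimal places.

pH = 5.46

pH = pKa + log([A⁻]/[HA]) = 4.85 + log(1.8/0.44)
pH = 4.85 + (+0.612) = 5.46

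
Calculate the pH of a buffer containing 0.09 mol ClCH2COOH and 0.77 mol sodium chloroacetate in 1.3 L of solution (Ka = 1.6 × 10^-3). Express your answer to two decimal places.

pH = 3.73

pKa = −log(1.6 × 10^-3) = 2.796
Henderson–Hasselbalch: pH = pKa + log([ClCH2COO-]/[ClCH2COOH]) = 2.796 + log(0.77/0.09)
pH = 2.796 + (+0.932) = 3.73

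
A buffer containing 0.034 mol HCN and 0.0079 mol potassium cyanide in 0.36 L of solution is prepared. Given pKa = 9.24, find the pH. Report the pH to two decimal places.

pH = 8.61

Using pH = pKa + log([base]/[acid]) with [base]/[acid] = 0.0079/0.034:
pH = 9.24 + (-0.634) = 8.61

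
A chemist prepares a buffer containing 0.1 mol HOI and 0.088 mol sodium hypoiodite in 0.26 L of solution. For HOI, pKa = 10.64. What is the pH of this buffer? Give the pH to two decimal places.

pH = pKa + log([A⁻]/[HA]) = 10.64 + log(0.088/0.1)
pH = 10.64 + (-0.056) = 10.58

pH = 10.58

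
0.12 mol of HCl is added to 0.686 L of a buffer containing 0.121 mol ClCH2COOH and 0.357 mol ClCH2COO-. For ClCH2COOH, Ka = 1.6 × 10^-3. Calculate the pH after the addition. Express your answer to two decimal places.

After neutralization: n(ClCH2COOH) = 0.241 mol, n(ClCH2COO-) = 0.237 mol.
pKa = −log(1.6 × 10^-3) = 2.796
Henderson–Hasselbalch with mole ratio 0.237/0.241: pH = 2.796 + (-0.007)

pH = 2.79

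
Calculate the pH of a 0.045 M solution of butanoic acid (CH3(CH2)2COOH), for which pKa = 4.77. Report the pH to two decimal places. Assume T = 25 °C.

CH3(CH2)2COOH ⇌ CH3(CH2)2COO- + H+
Ka = 10^(−4.77) = 1.70 × 10^-5
Let x = [H+] at equilibrium. Ka = x²/(0.045 − x).
Neglecting x in the denominator: x = √(1.70 × 10^-5 × 0.045) = 8.75 × 10^-4 M
pH = −log[H+] = −log(8.75 × 10^-4) = 3.06

pH = 3.06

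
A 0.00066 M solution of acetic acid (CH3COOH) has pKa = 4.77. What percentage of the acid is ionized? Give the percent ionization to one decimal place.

CH3COOH ⇌ CH3COO- + H+; let x = [H+] at equilibrium.
Ka = 10^(−4.77) = 1.70 × 10^-5
Ka = x²/(C₀ − x); solving the quadratic gives x = 9.78 × 10^-5 M.
% ionization = x/C₀ × 100% = 9.78 × 10^-5/0.00066 × 100% = 14.8%

14.8%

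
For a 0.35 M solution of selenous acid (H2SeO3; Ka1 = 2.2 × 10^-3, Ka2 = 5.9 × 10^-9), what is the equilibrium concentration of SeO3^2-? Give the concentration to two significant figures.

First ionization gives [H+] ≈ [HSeO3-] = 2.67 × 10^-2 M.
Second step: Ka2 = [H+][SeO3^2-]/[HSeO3-] ≈ [SeO3^2-] (since [H+] ≈ [HSeO3-]).
So [SeO3^2-] ≈ Ka2.

5.9 × 10^-9 M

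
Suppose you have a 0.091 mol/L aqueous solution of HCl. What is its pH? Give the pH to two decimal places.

HCl is a strong acid and dissociates completely, so [H+] = 0.091 M.
pH = -log(0.091) = 1.04

pH = 1.04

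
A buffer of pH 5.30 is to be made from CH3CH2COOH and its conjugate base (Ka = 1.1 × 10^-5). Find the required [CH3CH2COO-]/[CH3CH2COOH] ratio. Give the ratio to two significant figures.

pKa = -log(1.1 × 10^-5) = 4.959
pH = pKa + log(r) ⇒ log(r) = 5.30 − 4.959 = +0.341
r = [CH3CH2COO-]/[CH3CH2COOH] = 10^(+0.341) = 2.19

ratio = 2.2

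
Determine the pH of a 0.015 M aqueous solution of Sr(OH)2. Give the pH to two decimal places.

pH = 12.48

Sr(OH)2 is a strong base (each formula unit releases 2 OH-); [OH-] = 0.03 M.
pOH = -log(0.03) = 1.52
pH = 14.00 - 1.52 = 12.48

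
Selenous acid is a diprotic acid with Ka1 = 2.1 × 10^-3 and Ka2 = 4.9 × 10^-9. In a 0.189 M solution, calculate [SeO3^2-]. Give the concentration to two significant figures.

First ionization gives [H+] ≈ [HSeO3-] = 1.89 × 10^-2 M.
Second step: Ka2 = [H+][SeO3^2-]/[HSeO3-] ≈ [SeO3^2-] (since [H+] ≈ [HSeO3-]).
So [SeO3^2-] ≈ Ka2.

4.9 × 10^-9 M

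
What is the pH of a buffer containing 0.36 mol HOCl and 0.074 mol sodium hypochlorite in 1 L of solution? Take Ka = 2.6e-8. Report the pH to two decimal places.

pKa = −log(2.6 × 10^-8) = 7.585
Henderson–Hasselbalch: pH = pKa + log([OCl-]/[HOCl]) = 7.585 + log(0.074/0.36)
pH = 7.585 + (-0.687) = 6.90

pH = 6.90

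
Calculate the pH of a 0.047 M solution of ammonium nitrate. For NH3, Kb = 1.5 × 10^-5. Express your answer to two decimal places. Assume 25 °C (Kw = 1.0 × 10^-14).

NH4+ is the conjugate acid of the weak base NH3.
Ka = Kw/Kb = 1.0×10^-14 / 1.5 × 10^-5 = 6.67 × 10^-10
Ka = x²/(0.047 − x) = 6.67 × 10^-10
Assume x ≪ 0.047: x ≈ √(6.67 × 10^-10 × 0.047) = 5.60 × 10^-6 M
Check: 0.012% ionized — well under 5%, approximation valid.
pH = −log(5.60 × 10^-6) = 5.25

pH = 5.25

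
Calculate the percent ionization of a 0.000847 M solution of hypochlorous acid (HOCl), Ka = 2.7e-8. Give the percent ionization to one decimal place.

0.6%

HOCl ⇌ OCl- + H+; let x = [H+] at equilibrium.
x ≈ √(Ka·C₀) = √(2.7 × 10^-8 × 0.000847) = 4.78 × 10^-6 M
% ionization = x/C₀ × 100% = 4.78 × 10^-6/0.000847 × 100% = 0.6%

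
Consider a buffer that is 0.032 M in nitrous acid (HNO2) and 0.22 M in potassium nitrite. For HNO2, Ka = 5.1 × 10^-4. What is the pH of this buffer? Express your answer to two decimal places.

pKa = −log(5.1 × 10^-4) = 3.292
Henderson–Hasselbalch: pH = pKa + log([NO2-]/[HNO2]) = 3.292 + log(0.22/0.032)
pH = 3.292 + (+0.837) = 4.13

pH = 4.13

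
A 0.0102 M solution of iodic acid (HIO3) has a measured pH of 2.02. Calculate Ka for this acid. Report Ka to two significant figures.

[H+] = 10^(-2.02) = 9.55 × 10^-3 M
At equilibrium [HA] = 0.0102 − 9.55 × 10^-3 = 6.50 × 10^-4 M
Ka = [H+][A-]/[HA] = (9.55 × 10^-3)² / 6.50 × 10^-4 = 1.4 × 10^-1

Ka = 1.4 × 10^-1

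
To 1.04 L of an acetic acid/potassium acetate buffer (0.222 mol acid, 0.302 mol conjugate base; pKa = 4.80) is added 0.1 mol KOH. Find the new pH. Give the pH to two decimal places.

After neutralization: n(CH3COOH) = 0.122 mol, n(CH3COO-) = 0.402 mol.
pH = pKa + log(n_CH3COO-/n_CH3COOH) = 4.80 + log(0.402/0.122) = 4.80 + (+0.518)

pH = 5.32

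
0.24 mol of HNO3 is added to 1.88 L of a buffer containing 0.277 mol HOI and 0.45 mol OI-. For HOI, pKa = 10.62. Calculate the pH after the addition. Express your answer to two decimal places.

pH = 10.23

After neutralization: n(HOI) = 0.517 mol, n(OI-) = 0.21 mol.
pH = pKa + log(n_OI-/n_HOI) = 10.62 + log(0.21/0.517) = 10.62 + (-0.391)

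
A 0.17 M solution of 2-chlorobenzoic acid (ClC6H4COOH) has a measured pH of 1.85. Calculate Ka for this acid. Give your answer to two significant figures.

[H+] = 10^(-1.85) = 1.41 × 10^-2 M
At equilibrium [HA] = 0.17 − 1.41 × 10^-2 = 1.56 × 10^-1 M
Ka = [H+][A-]/[HA] = (1.41 × 10^-2)² / 1.56 × 10^-1 = 1.3 × 10^-3

Ka = 1.3 × 10^-3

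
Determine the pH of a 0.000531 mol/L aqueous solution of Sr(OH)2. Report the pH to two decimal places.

pH = 11.03

Sr(OH)2 is a strong base (each formula unit releases 2 OH-); [OH-] = 0.00106 M.
pOH = -log(0.00106) = 2.97
pH = 14.00 - 2.97 = 11.03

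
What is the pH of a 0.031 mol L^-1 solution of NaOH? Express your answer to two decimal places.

NaOH is a strong base; [OH-] = 0.031 M.
pOH = -log(0.031) = 1.51
pH = 14.00 - 1.51 = 12.49

pH = 12.49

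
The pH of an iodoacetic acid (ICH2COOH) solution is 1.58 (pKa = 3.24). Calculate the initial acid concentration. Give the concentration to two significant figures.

C₀ = 1.2 M

[H+] = 10^(-1.58) = 2.63 × 10^-2 M = x
Ka = 10^(−3.24) = 5.75 × 10^-4
Ka = x²/(C₀ − x) ⇒ C₀ = x + x²/Ka
C₀ = 2.63 × 10^-2 + (2.63 × 10^-2)²/(5.75 × 10^-4) = 1.23 M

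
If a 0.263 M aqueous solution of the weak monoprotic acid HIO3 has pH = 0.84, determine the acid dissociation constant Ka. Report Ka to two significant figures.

[H+] = 10^(-0.84) = 1.45 × 10^-1 M
At equilibrium [HA] = 0.263 − 1.45 × 10^-1 = 1.18 × 10^-1 M
Ka = [H+][A-]/[HA] = (1.45 × 10^-1)² / 1.18 × 10^-1 = 1.8 × 10^-1

Ka = 1.8 × 10^-1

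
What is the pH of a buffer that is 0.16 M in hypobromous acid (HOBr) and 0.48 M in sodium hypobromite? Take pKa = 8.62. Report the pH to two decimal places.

pH = 9.10

Using pH = pKa + log([base]/[acid]) with [base]/[acid] = 0.48/0.16:
pH = 8.62 + (+0.477) = 9.10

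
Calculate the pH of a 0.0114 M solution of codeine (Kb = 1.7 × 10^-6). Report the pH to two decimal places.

pH = 10.14

C18H21NO3 + H2O ⇌ C18H22NO3+ + OH-
Kb = [OH-]²/(0.0114 − [OH-]) = 1.7 × 10^-6
Neglecting [OH-] in the denominator: [OH-] = √(1.7 × 10^-6 × 0.0114) = 1.39 × 10^-4 M
([OH-]/C₀ = 1.2% < 5%, so the approximation holds.)
pOH = −log(1.39 × 10^-4) = 3.86; pH = 14.00 − 3.86 = 10.14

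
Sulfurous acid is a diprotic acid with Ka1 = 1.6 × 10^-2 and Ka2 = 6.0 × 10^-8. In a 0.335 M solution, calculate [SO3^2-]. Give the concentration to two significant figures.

First ionization gives [H+] ≈ [HSO3-] = 6.56 × 10^-2 M.
Second step: Ka2 = [H+][SO3^2-]/[HSO3-] ≈ [SO3^2-] (since [H+] ≈ [HSO3-]).
So [SO3^2-] ≈ Ka2.

6.0 × 10^-8 M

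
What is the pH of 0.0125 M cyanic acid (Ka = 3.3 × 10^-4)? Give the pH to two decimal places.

HOCN ⇌ OCN- + H+
Ka = x²/(0.0125 − x) = 3.3 × 10^-4
x is not negligible relative to C₀; solve x² + 0.00033·x − 4.13e-06 = 0.
x = [−0.00033 + √(0.00033² + 1.65e-05)]/2 = 1.87 × 10^-3 M
pH = −log(1.87 × 10^-3) = 2.73

pH = 2.73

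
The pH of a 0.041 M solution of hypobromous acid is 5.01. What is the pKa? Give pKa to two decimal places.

pKa = 8.63

[H+] = 10^(-5.01) = 9.77 × 10^-6 M
At equilibrium [HA] = 0.041 − 9.77 × 10^-6 = 4.10 × 10^-2 M
Ka = [H+][A-]/[HA] = (9.77 × 10^-6)² / 4.10 × 10^-2 = 2.33 × 10^-9
pKa = -log(2.33 × 10^-9) = 8.63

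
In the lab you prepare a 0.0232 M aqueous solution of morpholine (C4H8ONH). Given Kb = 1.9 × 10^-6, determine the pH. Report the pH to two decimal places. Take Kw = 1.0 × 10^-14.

C4H8ONH + H2O ⇌ C4H8ONH2+ + OH-
From the ICE table, Kb = [OH-]²/(0.0232 − [OH-]) = 1.9 × 10^-6.
Since Kb ≪ C₀, [OH-] ≈ √(Kb·C₀) = 2.10 × 10^-4 M.
pOH = 3.68, so pH = 14.00 − pOH = 10.32

pH = 10.32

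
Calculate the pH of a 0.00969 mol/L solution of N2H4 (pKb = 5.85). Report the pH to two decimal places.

pH = 10.07

N2H4 + H2O ⇌ N2H5+ + OH-
Kb = 10^(−5.85) = 1.41 × 10^-6
Kb = [OH-]²/(0.00969 − [OH-]) = 1.41 × 10^-6
Assume [OH-] ≪ 0.00969: [OH-] ≈ √(1.41 × 10^-6 × 0.00969) = 1.17 × 10^-4 M
([OH-]/C₀ = 1.2% < 5%, so the approximation holds.)
pOH = 3.93, so pH = 14.00 − pOH = 10.07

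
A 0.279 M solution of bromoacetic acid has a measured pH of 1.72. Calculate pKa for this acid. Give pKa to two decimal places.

pKa = 2.85

[H+] = 10^(-1.72) = 1.91 × 10^-2 M
At equilibrium [HA] = 0.279 − 1.91 × 10^-2 = 2.60 × 10^-1 M
Ka = [H+][A-]/[HA] = (1.91 × 10^-2)² / 2.60 × 10^-1 = 1.40 × 10^-3
pKa = -log(1.40 × 10^-3) = 2.85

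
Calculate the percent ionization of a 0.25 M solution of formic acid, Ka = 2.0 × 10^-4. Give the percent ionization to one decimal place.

HCOOH ⇌ HCOO- + H+; let x = [H+] at equilibrium.
x ≈ √(Ka·C₀) = √(2.0 × 10^-4 × 0.25) = 7.07 × 10^-3 M
% ionization = x/C₀ × 100% = 7.07 × 10^-3/0.25 × 100% = 2.8%

2.8%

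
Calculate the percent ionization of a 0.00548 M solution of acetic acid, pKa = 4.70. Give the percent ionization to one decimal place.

CH3COOH ⇌ CH3COO- + H+; let x = [H+] at equilibrium.
Ka = 10^(−4.70) = 2.00 × 10^-5
Ka = x²/(C₀ − x); solving the quadratic gives x = 3.21 × 10^-4 M.
% ionization = x/C₀ × 100% = 3.21 × 10^-4/0.00548 × 100% = 5.9%

5.9%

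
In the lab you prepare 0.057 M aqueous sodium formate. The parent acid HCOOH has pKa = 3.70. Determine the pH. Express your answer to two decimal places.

HCOO- is the conjugate base of the weak acid HCOOH.
Ka = 10^(−3.70) = 2.00 × 10^-4
Kb = Kw/Ka = 1.0×10^-14 / 2.00 × 10^-4 = 5.00 × 10^-11
Kb = [OH-]²/(0.057 − [OH-]) = 5.00 × 10^-11
Since Kb ≪ C₀, [OH-] ≈ √(Kb·C₀) = 1.69 × 10^-6 M.
Check: 0.003% ionized — well under 5%, approximation valid.
pOH = −log(1.69 × 10^-6) = 5.77; pH = 14.00 − 5.77 = 8.23

pH = 8.23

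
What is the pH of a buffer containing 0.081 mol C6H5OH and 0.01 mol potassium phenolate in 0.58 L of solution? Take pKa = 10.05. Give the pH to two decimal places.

pH = 9.14

Using pH = pKa + log([base]/[acid]) with [base]/[acid] = 0.01/0.081:
pH = 10.05 + (-0.908) = 9.14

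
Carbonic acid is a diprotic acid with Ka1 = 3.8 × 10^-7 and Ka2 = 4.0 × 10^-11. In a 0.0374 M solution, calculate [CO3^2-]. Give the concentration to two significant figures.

First ionization gives [H+] ≈ [HCO3-] = 1.19 × 10^-4 M.
Second step: Ka2 = [H+][CO3^2-]/[HCO3-] ≈ [CO3^2-] (since [H+] ≈ [HCO3-]).
So [CO3^2-] ≈ Ka2.

4.0 × 10^-11 M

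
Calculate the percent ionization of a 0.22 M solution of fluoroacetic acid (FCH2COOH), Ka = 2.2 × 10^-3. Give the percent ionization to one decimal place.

FCH2COOH ⇌ FCH2COO- + H+; let x = [H+] at equilibrium.
Ka = x²/(C₀ − x); solving the quadratic gives x = 2.09 × 10^-2 M.
Fraction ionized = 2.09 × 10^-2 / 0.22 = 0.0950 → 9.5%

9.5%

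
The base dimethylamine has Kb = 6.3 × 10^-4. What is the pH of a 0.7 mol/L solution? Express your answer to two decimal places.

(CH3)2NH + H2O ⇌ (CH3)2NH2+ + OH-
Kb = [OH-]²/(0.7 − [OH-]) = 6.3 × 10^-4
Neglecting [OH-] in the denominator: [OH-] = √(6.3 × 10^-4 × 0.7) = 2.10 × 10^-2 M
([OH-]/C₀ = 3% < 5%, so the approximation holds.)
pOH = −log(2.10 × 10^-2) = 1.68; pH = 14.00 − 1.68 = 12.32

pH = 12.32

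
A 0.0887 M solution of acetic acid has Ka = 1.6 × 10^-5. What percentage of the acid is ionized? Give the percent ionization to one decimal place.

1.3%

CH3COOH ⇌ CH3COO- + H+; let x = [H+] at equilibrium.
x ≈ √(Ka·C₀) = √(1.6 × 10^-5 × 0.0887) = 1.19 × 10^-3 M
Fraction ionized = 1.19 × 10^-3 / 0.0887 = 0.0134 → 1.3%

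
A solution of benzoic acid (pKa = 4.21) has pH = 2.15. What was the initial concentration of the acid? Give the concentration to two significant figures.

[H+] = 10^(-2.15) = 7.08 × 10^-3 M = x
Ka = 10^(−4.21) = 6.17 × 10^-5
Ka = x²/(C₀ − x) ⇒ C₀ = x + x²/Ka
C₀ = 7.08 × 10^-3 + (7.08 × 10^-3)²/(6.17 × 10^-5) = 8.20 × 10^-1 M

C₀ = 8.2 × 10^-1 M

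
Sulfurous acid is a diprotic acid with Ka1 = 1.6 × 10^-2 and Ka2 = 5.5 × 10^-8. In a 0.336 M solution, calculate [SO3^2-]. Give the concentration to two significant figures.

5.5 × 10^-8 M

First ionization gives [H+] ≈ [HSO3-] = 6.58 × 10^-2 M.
Second step: Ka2 = [H+][SO3^2-]/[HSO3-] ≈ [SO3^2-] (since [H+] ≈ [HSO3-]).
So [SO3^2-] ≈ Ka2.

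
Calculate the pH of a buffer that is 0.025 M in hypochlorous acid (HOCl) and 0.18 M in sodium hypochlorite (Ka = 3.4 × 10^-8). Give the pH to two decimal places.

pH = 8.33

pKa = −log(3.4 × 10^-8) = 7.469
pH = pKa + log([A⁻]/[HA]) = 7.469 + log(0.18/0.025)
pH = 7.469 + (+0.857) = 8.33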